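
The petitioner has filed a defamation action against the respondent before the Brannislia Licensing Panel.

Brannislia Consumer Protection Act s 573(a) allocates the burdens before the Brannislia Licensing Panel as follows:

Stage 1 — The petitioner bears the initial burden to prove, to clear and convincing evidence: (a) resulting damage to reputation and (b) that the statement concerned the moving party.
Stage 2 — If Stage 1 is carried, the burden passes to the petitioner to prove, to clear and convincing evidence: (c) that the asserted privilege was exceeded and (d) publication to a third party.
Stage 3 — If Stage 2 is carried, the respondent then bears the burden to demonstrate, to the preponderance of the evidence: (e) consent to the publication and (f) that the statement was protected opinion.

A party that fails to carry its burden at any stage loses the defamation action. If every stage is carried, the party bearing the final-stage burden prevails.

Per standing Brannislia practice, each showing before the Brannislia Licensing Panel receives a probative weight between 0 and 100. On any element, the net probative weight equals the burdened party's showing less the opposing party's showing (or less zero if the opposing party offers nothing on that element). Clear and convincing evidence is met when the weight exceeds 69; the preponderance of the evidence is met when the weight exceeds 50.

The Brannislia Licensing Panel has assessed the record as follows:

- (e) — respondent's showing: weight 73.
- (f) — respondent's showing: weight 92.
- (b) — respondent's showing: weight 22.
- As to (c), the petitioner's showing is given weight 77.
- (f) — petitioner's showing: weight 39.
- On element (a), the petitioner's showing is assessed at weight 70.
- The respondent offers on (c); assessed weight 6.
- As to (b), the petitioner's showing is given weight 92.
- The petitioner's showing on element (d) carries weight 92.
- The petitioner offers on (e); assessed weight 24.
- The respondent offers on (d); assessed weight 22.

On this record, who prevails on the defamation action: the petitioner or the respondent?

petitioner

Stage 1 — burden on petitioner; standard: clear and convincing evidence (weight exceeds 69).
    (a): 70 > 69 [met]
    (b): 92 − 22 = 70 > 69 [met]
  All elements met. The petitioner retains the burden for Stage 2.
Stage 2 — burden on petitioner; standard: clear and convincing evidence (weight exceeds 69).
    (c): 77 − 6 = 71 > 69 [met]
    (d): 92 − 22 = 70 > 69 [met]
  The petitioner carries Stage 2; the respondent now bears the burden.
Stage 3 — burden on respondent; standard: the preponderance of the evidence (weight exceeds 50).
    (e): 73 − 24 = 49 ≤ 50 [not met]
    (f): 92 − 39 = 53 > 50 [met]
  Not every element is met, so the respondent fails to carry Stage 3.
The petitioner prevails.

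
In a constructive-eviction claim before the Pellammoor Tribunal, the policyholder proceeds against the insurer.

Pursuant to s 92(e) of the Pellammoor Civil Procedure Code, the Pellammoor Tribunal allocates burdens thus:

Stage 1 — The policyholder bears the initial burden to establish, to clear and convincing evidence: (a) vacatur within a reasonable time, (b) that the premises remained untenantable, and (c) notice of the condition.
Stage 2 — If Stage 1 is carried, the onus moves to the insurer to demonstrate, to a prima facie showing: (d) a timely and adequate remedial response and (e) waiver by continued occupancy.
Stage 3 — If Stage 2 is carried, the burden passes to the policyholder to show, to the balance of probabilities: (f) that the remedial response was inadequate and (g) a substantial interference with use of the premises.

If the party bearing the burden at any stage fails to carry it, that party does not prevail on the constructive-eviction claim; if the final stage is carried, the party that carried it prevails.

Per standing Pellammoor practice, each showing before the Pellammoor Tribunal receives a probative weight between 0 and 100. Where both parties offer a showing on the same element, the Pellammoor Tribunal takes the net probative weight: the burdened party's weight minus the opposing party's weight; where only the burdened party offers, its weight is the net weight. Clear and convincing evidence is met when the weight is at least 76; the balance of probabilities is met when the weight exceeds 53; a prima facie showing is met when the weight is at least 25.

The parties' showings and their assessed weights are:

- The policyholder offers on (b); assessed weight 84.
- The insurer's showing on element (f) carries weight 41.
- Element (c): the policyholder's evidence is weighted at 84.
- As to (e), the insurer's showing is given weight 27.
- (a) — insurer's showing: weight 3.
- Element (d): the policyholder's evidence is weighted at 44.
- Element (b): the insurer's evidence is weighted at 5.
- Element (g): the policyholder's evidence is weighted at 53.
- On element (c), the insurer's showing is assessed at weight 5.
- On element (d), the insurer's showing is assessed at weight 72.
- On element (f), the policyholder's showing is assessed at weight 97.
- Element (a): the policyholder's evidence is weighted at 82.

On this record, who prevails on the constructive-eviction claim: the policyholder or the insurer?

Stage 1 — burden on policyholder; standard: clear and convincing evidence (weight is at least 76).
    (a): 82 − 3 = 79 ≥ 76 [met]
    (b): 84 − 5 = 79 ≥ 76 [met]
    (c): 84 − 5 = 79 ≥ 76 [met]
  Stage 1 is satisfied; the onus moves to the insurer.
Stage 2 — burden on insurer; standard: a prima facie showing (weight is at least 25).
    (d): 72 − 44 = 28 ≥ 25 [met]
    (e): 27 ≥ 25 [met]
  The insurer carries Stage 2; the policyholder now bears the burden.
Stage 3 — burden on policyholder; standard: the balance of probabilities (weight exceeds 53).
    (f): 97 − 41 = 56 > 53 [met]
    (g): 53 ≤ 53 [not met]
  Stage 3 not carried; the policyholder fails its burden.
The insurer prevails.

insurer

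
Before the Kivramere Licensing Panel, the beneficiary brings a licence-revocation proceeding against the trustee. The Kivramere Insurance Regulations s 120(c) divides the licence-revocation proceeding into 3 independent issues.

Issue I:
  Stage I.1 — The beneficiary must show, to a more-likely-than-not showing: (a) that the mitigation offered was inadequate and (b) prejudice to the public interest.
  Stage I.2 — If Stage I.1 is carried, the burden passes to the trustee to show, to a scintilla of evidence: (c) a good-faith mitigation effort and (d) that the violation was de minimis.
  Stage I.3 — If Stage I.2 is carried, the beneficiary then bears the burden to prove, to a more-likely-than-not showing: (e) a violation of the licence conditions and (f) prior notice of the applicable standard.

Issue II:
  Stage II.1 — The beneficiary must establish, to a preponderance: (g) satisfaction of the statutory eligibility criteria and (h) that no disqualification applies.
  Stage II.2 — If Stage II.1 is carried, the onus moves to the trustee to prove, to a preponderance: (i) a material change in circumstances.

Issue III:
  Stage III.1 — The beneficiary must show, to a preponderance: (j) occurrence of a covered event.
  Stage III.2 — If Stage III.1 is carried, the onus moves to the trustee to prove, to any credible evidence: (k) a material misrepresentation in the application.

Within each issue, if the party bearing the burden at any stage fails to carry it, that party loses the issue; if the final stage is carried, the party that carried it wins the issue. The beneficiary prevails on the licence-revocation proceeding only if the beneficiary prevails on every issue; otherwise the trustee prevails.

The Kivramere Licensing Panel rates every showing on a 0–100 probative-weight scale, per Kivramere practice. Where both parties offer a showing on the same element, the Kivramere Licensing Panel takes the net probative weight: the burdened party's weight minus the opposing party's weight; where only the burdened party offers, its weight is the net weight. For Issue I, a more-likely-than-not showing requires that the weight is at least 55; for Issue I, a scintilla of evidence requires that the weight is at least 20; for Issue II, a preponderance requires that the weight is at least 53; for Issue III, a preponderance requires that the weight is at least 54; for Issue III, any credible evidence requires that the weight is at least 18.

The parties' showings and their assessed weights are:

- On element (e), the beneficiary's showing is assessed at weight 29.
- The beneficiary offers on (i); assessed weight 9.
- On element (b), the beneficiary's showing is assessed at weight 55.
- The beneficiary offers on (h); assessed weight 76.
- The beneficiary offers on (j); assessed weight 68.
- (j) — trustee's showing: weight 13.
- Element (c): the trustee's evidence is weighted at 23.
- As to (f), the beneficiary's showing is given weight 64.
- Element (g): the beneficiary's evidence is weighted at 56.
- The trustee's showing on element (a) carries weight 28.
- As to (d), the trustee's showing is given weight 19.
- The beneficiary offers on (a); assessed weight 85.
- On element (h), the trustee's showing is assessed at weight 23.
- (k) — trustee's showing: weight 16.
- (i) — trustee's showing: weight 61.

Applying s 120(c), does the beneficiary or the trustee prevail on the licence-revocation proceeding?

— Issue I —
Stage I.1 (beneficiary, a more-likely-than-not showing, weight is at least 55): (a) net 85−28=57 ≥ 55 — meets; (b) 55 ≥ 55 — meets.
  All elements met. The burden passes to the trustee.
Stage I.2 (trustee, a scintilla of evidence, weight is at least 20): (c) 23 ≥ 20 — meets; (d) 19 < 20 — fails.
  The trustee does not carry Stage I.2.
The analysis ends at Stage I.2; the beneficiary prevails on this issue.
— Issue II —
At Stage II.1 the beneficiary must meet a preponderance (weight is at least 53): on (g) the weight is 56, which does reach 53, so (g) meets the standard; on (h) the weight is 76 less the opposing 23 gives net 53, which does reach 53, so (h) meets the standard.
  All elements met. The burden passes to the trustee.
At Stage II.2 the trustee must meet a preponderance (weight is at least 53): on (i) the weight is 61 less the opposing 9 gives net 52, < 53, so (i) does not meet the standard.
  Stage II.2 not carried; the trustee fails its burden.
The beneficiary prevails on this issue.
— Issue III —
Stage III.1 — burden on beneficiary; standard: a preponderance (weight is at least 54).
    (j): 68 − 13 = 55 ≥ 54 [met]
  Stage III.1 carried; the burden shifts to the trustee.
Stage III.2 — burden on trustee; standard: any credible evidence (weight is at least 18).
    (k): 16 < 18 [not met]
  Not every element is met, so the trustee fails to carry Stage III.2.
The beneficiary prevails on this issue.
Per-issue: Issue I → beneficiary; Issue II → beneficiary; Issue III → beneficiary. The beneficiary must prevail on every issue; overall, the beneficiary prevails.

beneficiary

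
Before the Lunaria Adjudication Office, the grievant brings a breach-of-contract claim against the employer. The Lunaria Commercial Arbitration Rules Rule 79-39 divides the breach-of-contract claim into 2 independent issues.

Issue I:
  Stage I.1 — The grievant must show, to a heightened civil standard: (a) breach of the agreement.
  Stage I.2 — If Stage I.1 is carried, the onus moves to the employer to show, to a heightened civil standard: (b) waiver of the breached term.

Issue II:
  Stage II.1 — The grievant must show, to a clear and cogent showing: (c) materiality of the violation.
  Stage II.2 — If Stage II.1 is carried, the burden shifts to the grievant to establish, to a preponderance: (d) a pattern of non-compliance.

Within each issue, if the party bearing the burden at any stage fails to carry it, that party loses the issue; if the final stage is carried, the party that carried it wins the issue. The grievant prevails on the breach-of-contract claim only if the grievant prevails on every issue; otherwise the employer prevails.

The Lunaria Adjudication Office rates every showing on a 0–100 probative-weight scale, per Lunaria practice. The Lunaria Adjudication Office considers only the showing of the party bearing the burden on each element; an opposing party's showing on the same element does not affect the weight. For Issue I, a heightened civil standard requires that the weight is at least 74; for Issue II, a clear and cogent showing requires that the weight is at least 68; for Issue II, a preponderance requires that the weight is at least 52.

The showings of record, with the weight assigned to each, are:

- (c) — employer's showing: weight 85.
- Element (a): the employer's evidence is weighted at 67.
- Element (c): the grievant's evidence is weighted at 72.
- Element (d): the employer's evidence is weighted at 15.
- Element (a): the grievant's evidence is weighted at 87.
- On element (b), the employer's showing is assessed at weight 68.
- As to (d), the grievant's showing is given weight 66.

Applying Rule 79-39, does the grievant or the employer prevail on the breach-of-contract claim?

— Issue I —
Stage I.1 (grievant, a heightened civil standard, weight is at least 74): (a) 87 (employer's 67 disregarded) ≥ 74 — meets.
  The grievant carries Stage I.1; the employer now bears the burden.
Stage I.2 (employer, a heightened civil standard, weight is at least 74): (b) 68 < 74 — fails.
  Not every element is met, so the employer fails to carry Stage I.2.
So the grievant prevails on this issue.
— Issue II —
Stage II.1 (grievant, a clear and cogent showing, weight is at least 68): (c) 72 (employer's 85 disregarded) ≥ 68 — meets.
  All elements met. The grievant retains the burden for Stage II.2.
Stage II.2 (grievant, a preponderance, weight is at least 52): (d) 66 (employer's 15 disregarded) ≥ 52 — meets.
  All elements met at the final stage.
Every stage carried; the grievant prevails on this issue.
Per-issue: Issue I → grievant; Issue II → grievant. The grievant must prevail on every issue; overall, the grievant prevails.

grievant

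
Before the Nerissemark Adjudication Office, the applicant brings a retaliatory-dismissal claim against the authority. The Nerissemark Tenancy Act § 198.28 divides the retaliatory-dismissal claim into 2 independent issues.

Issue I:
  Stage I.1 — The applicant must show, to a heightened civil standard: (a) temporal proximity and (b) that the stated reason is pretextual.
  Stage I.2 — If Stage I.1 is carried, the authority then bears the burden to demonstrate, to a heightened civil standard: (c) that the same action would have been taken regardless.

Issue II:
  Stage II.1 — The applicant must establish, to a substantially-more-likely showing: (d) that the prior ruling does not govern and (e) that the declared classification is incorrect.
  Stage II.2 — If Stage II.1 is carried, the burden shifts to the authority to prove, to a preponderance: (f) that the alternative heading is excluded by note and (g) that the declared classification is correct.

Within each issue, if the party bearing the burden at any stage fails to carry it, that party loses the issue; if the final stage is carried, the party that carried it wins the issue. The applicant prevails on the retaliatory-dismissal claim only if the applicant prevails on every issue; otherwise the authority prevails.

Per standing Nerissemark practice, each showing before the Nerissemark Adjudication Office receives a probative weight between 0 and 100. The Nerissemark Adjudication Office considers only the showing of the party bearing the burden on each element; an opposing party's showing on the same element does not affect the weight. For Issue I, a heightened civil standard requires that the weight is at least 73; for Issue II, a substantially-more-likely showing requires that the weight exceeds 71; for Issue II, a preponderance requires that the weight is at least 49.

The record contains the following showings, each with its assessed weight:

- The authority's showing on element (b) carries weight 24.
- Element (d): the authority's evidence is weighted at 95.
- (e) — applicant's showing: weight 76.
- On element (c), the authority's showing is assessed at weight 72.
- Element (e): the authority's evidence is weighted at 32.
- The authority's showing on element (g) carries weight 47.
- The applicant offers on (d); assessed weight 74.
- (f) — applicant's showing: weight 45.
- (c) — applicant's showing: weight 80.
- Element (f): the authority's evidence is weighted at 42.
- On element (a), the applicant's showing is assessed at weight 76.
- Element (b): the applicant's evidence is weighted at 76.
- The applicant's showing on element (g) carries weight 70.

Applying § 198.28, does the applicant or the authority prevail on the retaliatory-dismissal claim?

applicant

— Issue I —
Stage I.1 — burden on applicant; standard: a heightened civil standard (weight is at least 73).
    (a): 76 ≥ 73 [met]
    (b): 76 (authority's 24 disregarded) ≥ 73 [met]
  Stage I.1 carried; the burden shifts to the authority.
Stage I.2 — burden on authority; standard: a heightened civil standard (weight is at least 73).
    (c): 72 (applicant's 80 disregarded) < 73 [not met]
  Stage I.2 not carried; the authority fails its burden.
The applicant prevails on this issue.
— Issue II —
At Stage II.1 the applicant must meet a substantially-more-likely showing (weight exceeds 71): on (d) the weight is 74 (the authority's 95 is given no effect), which does exceed 71, so (d) meets the standard; on (e) the weight is 76 (the authority's 32 is given no effect), which does exceed 71, so (e) meets the standard.
  All elements met. The burden passes to the authority.
At Stage II.2 the authority must meet a preponderance (weight is at least 49): on (f) the weight is 42 (the applicant's 45 is given no effect), < 49, so (f) does not meet the standard; on (g) the weight is 47 (the applicant's 70 is given no effect), < 49, so (g) does not meet the standard.
  Stage II.2 not carried; the authority fails its burden.
The applicant prevails on this issue.
Per-issue: Issue I → applicant; Issue II → applicant. The applicant must prevail on every issue; overall, the applicant prevails.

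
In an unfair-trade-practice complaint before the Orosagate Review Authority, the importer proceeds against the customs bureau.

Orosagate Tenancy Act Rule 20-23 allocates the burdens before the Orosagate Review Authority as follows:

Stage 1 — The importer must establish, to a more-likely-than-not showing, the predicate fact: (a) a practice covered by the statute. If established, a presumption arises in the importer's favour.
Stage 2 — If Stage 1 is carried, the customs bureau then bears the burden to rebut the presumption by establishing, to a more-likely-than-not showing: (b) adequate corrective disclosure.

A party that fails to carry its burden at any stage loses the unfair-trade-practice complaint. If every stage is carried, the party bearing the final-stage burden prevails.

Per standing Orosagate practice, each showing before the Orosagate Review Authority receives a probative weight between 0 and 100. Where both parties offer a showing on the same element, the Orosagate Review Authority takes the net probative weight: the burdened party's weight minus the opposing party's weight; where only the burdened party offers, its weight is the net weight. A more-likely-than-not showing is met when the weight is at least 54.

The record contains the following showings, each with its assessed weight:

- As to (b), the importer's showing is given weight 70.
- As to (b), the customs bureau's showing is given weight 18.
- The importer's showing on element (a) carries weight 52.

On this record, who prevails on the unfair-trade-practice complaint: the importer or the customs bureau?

Stage 1 — burden on importer; standard: a more-likely-than-not showing (weight is at least 54).
    (a): 52 < 54 [not met]
  The importer does not carry Stage 1.
The customs bureau prevails.

customs bureau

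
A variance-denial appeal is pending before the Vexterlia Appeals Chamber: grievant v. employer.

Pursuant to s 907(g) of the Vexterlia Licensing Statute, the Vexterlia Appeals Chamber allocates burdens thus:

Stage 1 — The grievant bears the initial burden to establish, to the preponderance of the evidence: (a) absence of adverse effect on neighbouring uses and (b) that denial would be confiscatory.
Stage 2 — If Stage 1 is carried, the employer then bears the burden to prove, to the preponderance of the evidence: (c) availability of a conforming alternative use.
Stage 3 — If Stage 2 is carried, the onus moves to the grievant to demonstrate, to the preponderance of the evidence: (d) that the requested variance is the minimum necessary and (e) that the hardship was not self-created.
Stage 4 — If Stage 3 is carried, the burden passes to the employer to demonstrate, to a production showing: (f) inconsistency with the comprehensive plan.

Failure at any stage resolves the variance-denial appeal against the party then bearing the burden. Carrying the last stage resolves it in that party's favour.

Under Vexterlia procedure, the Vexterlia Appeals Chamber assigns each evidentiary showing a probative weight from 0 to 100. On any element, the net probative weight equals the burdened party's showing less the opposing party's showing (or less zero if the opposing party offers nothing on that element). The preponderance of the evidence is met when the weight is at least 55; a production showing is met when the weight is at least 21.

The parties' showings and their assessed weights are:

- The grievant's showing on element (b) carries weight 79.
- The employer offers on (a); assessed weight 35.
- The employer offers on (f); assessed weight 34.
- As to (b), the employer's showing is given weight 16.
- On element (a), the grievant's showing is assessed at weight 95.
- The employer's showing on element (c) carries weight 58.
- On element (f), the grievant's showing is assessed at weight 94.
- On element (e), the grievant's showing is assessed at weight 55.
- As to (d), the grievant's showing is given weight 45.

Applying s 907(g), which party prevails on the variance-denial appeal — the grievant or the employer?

employer

At Stage 1 the grievant must meet the preponderance of the evidence (weight is at least 55): on (a) the weight is 95 less the opposing 35 gives net 60, ≥ 55, so (a) meets the standard; on (b) the weight is 79 less the opposing 16 gives net 63, ≥ 55, so (b) meets the standard.
  Stage 1 carried; the burden shifts to the employer.
At Stage 2 the employer must meet the preponderance of the evidence (weight is at least 55): on (c) the weight is 58, ≥ 55, so (c) meets the standard.
  All elements met. The burden passes to the grievant.
At Stage 3 the grievant must meet the preponderance of the evidence (weight is at least 55): on (d) the weight is 45, < 55, so (d) does not meet the standard; on (e) the weight is 55, ≥ 55, so (e) meets the standard.
  Not every element is met, so the grievant fails to carry Stage 3.
The analysis ends at Stage 3; the employer prevails.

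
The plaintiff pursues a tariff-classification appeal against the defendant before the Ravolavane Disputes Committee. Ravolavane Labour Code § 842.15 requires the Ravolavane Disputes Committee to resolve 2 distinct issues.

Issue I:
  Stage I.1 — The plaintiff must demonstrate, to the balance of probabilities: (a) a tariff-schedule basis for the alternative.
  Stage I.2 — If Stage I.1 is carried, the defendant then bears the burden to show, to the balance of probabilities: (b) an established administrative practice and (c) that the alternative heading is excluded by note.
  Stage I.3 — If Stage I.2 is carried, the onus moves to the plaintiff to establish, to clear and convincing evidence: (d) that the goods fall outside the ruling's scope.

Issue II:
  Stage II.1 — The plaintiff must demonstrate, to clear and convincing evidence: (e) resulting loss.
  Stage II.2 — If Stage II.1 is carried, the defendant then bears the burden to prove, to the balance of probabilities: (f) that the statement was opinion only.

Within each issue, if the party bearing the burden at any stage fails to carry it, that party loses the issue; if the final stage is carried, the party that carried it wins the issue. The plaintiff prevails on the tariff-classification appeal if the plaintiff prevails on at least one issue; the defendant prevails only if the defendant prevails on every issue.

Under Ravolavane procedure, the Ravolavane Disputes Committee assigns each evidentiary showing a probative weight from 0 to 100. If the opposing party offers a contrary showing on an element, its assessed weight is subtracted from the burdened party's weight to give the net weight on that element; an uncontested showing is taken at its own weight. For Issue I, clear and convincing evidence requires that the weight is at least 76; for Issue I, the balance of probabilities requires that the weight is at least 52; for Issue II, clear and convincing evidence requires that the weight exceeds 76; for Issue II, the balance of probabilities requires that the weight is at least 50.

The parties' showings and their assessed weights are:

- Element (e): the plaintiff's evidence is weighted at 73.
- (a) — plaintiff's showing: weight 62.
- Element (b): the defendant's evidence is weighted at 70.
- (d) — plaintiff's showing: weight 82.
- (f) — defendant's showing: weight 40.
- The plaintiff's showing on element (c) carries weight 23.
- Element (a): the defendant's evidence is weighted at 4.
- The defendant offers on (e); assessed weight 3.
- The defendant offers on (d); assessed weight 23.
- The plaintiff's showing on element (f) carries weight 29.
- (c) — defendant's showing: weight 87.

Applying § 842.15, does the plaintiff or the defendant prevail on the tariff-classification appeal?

— Issue I —
At Stage I.1 the plaintiff must meet the balance of probabilities (weight is at least 52): on (a) the weight is 62 less the opposing 4 gives net 58, ≥ 52, so (a) meets the standard.
  Stage I.1 carried; the burden shifts to the defendant.
At Stage I.2 the defendant must meet the balance of probabilities (weight is at least 52): on (b) the weight is 70, which does reach 52, so (b) meets the standard; on (c) the weight is 87 less the opposing 23 gives net 64, ≥ 52, so (c) meets the standard.
  The defendant carries Stage I.2; the plaintiff now bears the burden.
At Stage I.3 the plaintiff must meet clear and convincing evidence (weight is at least 76): on (d) the weight is 82 less the opposing 23 gives net 59, < 76, so (d) does not meet the standard.
  Stage I.3 not carried; the plaintiff fails its burden.
The analysis ends at Stage I.3; the defendant prevails on this issue.
— Issue II —
At Stage II.1 the plaintiff must meet clear and convincing evidence (weight exceeds 76): on (e) the weight is 73 less the opposing 3 gives net 70, which does not exceed 76, so (e) does not meet the standard.
  Stage II.1 not carried; the plaintiff fails its burden.
The analysis ends at Stage II.1; the defendant prevails on this issue.
Per-issue: Issue I → defendant; Issue II → defendant. The plaintiff must prevail on at least one issue; overall, the defendant prevails.

defendant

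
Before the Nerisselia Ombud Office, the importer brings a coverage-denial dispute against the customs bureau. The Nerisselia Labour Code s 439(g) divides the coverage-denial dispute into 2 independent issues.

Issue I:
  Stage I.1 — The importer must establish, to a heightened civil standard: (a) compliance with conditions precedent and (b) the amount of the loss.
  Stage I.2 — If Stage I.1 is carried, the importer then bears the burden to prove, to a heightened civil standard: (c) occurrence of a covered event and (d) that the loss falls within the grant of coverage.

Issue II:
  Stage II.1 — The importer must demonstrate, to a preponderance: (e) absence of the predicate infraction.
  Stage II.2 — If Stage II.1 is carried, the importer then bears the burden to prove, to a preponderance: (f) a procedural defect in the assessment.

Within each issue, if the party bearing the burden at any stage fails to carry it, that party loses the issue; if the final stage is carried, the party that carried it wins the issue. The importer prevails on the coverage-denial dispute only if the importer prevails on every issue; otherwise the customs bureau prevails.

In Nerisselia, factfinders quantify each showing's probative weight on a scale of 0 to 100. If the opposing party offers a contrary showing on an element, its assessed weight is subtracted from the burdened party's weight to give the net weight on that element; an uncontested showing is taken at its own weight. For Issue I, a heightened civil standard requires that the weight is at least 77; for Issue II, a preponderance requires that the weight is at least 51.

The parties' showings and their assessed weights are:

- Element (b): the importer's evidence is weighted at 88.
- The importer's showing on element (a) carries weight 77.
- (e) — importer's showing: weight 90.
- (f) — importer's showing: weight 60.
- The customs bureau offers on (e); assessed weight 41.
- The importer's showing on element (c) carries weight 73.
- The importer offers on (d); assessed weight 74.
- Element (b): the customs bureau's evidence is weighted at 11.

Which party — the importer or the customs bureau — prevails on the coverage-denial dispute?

customs bureau

— Issue I —
At Stage I.1 the importer must meet a heightened civil standard (weight is at least 77): on (a) the weight is 77, which does reach 77, so (a) meets the standard; on (b) the weight is 88 less the opposing 11 gives net 77, which does reach 77, so (b) meets the standard.
  Stage I.1 carried; the burden remains with the importer.
At Stage I.2 the importer must meet a heightened civil standard (weight is at least 77): on (c) the weight is 73, < 77, so (c) does not meet the standard; on (d) the weight is 74, < 77, so (d) does not meet the standard.
  Stage I.2 not carried; the importer fails its burden.
So the customs bureau prevails on this issue.
— Issue II —
Stage II.1 (importer, a preponderance, weight is at least 51): (e) net 90−41=49 < 51 — fails.
  Not every element is met, so the importer fails to carry Stage II.1.
The customs bureau prevails on this issue.
Per-issue: Issue I → customs bureau; Issue II → customs bureau. The importer must prevail on every issue; overall, the customs bureau prevails.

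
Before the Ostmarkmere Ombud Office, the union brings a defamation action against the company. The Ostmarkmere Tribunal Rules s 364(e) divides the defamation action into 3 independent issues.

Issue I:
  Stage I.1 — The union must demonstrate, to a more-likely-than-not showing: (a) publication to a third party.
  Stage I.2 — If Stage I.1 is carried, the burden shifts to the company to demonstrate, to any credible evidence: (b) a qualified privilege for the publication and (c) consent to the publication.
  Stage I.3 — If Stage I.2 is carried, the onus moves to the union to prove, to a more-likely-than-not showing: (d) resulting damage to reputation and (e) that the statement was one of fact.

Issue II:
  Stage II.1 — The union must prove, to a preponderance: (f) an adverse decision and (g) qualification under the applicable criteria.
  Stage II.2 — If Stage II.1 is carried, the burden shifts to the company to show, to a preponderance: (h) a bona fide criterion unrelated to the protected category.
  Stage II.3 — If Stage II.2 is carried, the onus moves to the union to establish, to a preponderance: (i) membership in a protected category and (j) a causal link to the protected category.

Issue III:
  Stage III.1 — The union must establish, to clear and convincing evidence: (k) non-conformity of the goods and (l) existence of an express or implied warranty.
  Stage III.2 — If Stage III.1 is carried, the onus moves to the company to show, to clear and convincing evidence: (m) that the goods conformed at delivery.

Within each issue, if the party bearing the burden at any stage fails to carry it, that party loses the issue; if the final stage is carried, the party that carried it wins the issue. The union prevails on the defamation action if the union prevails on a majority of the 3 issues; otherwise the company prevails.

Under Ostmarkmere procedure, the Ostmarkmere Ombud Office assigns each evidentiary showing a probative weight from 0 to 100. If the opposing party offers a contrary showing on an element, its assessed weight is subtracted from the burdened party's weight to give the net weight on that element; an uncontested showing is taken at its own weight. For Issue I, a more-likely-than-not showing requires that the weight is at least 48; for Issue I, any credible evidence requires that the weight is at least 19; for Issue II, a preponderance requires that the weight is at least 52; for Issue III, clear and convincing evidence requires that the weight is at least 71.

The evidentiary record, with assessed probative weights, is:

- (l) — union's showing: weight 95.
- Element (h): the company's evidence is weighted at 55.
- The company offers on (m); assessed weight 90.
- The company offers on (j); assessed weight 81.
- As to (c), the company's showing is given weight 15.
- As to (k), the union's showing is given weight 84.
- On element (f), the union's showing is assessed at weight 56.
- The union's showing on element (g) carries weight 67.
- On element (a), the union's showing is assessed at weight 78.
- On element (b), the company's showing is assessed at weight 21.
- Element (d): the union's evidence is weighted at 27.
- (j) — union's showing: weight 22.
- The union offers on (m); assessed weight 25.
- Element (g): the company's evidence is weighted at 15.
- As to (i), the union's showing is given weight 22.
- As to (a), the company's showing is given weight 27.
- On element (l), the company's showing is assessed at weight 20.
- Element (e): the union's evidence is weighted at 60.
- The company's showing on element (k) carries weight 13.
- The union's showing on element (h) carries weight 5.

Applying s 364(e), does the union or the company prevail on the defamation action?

union

— Issue I —
Stage I.1 — burden on union; standard: a more-likely-than-not showing (weight is at least 48).
    (a): 78 − 27 = 51 ≥ 48 [met]
  Stage I.1 carried; the burden shifts to the company.
Stage I.2 — burden on company; standard: any credible evidence (weight is at least 19).
    (b): 21 ≥ 19 [met]
    (c): 15 < 19 [not met]
  The company does not carry Stage I.2.
The analysis ends at Stage I.2; the union prevails on this issue.
— Issue II —
Stage II.1 (union, a preponderance, weight is at least 52): (f) 56 ≥ 52 — meets; (g) net 67−15=52 ≥ 52 — meets.
  Stage II.1 is satisfied; the onus moves to the company.
Stage II.2 (company, a preponderance, weight is at least 52): (h) net 55−5=50 < 52 — fails.
  Not every element is met, so the company fails to carry Stage II.2.
The union prevails on this issue.
— Issue III —
At Stage III.1 the union must meet clear and convincing evidence (weight is at least 71): on (k) the weight is 84 less the opposing 13 gives net 71, which does reach 71, so (k) meets the standard; on (l) the weight is 95 less the opposing 20 gives net 75, which does reach 71, so (l) meets the standard.
  All elements met. The burden passes to the company.
At Stage III.2 the company must meet clear and convincing evidence (weight is at least 71): on (m) the weight is 90 less the opposing 25 gives net 65, which does not reach 71, so (m) does not meet the standard.
  Stage III.2 not carried; the company fails its burden.
The analysis ends at Stage III.2; the union prevails on this issue.
Per-issue: Issue I → union; Issue II → union; Issue III → union. The union must prevail on a majority of issues; overall, the union prevails.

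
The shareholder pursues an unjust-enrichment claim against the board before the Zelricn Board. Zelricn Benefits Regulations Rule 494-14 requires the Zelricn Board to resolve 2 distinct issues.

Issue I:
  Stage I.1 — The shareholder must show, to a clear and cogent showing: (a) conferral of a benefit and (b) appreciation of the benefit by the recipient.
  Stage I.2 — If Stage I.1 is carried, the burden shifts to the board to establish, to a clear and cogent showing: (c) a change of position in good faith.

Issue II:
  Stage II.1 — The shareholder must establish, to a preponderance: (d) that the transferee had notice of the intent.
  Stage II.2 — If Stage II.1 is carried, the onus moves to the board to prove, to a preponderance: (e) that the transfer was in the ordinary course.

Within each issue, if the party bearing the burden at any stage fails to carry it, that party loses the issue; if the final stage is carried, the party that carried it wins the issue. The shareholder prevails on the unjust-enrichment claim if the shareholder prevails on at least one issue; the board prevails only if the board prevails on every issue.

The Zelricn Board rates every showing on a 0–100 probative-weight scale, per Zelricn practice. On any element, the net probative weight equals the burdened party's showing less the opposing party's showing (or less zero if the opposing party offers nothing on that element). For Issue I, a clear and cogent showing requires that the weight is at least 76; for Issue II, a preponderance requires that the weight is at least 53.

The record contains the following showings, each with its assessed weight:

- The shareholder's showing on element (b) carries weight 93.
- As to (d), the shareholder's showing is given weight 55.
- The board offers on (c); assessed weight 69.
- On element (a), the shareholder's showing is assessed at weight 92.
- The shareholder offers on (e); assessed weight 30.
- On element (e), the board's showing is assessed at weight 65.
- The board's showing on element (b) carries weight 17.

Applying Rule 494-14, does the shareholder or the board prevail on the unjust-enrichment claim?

— Issue I —
At Stage I.1 the shareholder must meet a clear and cogent showing (weight is at least 76): on (a) the weight is 92, which does reach 76, so (a) meets the standard; on (b) the weight is 93 less the opposing 17 gives net 76, which does reach 76, so (b) meets the standard.
  Stage I.1 is satisfied; the onus moves to the board.
At Stage I.2 the board must meet a clear and cogent showing (weight is at least 76): on (c) the weight is 69, which does not reach 76, so (c) does not meet the standard.
  Not every element is met, so the board fails to carry Stage I.2.
So the shareholder prevails on this issue.
— Issue II —
Stage II.1 — burden on shareholder; standard: a preponderance (weight is at least 53).
    (d): 55 ≥ 53 [met]
  All elements met. The burden passes to the board.
Stage II.2 — burden on board; standard: a preponderance (weight is at least 53).
    (e): 65 − 30 = 35 < 53 [not met]
  Not every element is met, so the board fails to carry Stage II.2.
The shareholder prevails on this issue.
Per-issue: Issue I → shareholder; Issue II → shareholder. The shareholder must prevail on at least one issue; overall, the shareholder prevails.

shareholder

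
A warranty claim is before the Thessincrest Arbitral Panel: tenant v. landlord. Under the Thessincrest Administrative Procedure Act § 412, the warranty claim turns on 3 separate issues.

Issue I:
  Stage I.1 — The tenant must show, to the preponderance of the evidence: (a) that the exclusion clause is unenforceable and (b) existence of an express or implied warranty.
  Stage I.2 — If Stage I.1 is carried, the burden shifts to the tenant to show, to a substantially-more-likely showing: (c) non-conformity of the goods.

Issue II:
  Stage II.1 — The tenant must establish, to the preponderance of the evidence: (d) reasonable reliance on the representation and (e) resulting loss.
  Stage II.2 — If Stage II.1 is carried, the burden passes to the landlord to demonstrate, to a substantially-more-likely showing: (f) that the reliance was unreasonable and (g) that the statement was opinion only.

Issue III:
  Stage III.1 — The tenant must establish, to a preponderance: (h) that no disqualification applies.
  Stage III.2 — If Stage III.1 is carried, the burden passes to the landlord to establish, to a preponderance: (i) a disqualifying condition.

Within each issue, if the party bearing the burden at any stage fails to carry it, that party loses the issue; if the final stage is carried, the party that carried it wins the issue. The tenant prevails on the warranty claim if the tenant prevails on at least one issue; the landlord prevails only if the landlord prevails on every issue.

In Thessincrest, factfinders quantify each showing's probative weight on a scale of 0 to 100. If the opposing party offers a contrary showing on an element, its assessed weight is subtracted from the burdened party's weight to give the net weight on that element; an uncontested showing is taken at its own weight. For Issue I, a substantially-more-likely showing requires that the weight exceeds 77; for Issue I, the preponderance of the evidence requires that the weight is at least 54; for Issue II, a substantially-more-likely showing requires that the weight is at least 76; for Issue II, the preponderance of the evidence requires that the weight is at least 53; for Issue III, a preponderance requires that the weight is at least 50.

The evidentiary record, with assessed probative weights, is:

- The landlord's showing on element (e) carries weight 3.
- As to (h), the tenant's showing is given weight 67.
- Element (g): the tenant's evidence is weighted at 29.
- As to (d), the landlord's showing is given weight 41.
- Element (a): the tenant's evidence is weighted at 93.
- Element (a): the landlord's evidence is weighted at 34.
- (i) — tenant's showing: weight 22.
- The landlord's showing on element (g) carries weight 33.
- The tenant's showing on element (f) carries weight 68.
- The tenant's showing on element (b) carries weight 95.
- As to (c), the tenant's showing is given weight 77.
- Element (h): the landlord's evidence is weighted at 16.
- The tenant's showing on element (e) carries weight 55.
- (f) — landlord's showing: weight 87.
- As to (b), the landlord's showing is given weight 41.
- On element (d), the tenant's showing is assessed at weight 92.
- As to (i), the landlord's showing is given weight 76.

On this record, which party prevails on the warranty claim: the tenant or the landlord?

landlord

— Issue I —
At Stage I.1 the tenant must meet the preponderance of the evidence (weight is at least 54): on (a) the weight is 93 less the opposing 34 gives net 59, which does reach 54, so (a) meets the standard; on (b) the weight is 95 less the opposing 41 gives net 54, ≥ 54, so (b) meets the standard.
  Stage I.1 carried; the burden remains with the tenant.
At Stage I.2 the tenant must meet a substantially-more-likely showing (weight exceeds 77): on (c) the weight is 77, ≤ 77, so (c) does not meet the standard.
  Not every element is met, so the tenant fails to carry Stage I.2.
The landlord prevails on this issue.
— Issue II —
Stage II.1 — burden on tenant; standard: the preponderance of the evidence (weight is at least 53).
    (d): 92 − 41 = 51 < 53 [not met]
    (e): 55 − 3 = 52 < 53 [not met]
  Stage II.1 not carried; the tenant fails its burden.
The analysis ends at Stage II.1; the landlord prevails on this issue.
— Issue III —
At Stage III.1 the tenant must meet a preponderance (weight is at least 50): on (h) the weight is 67 less the opposing 16 gives net 51, ≥ 50, so (h) meets the standard.
  Stage III.1 is satisfied; the onus moves to the landlord.
At Stage III.2 the landlord must meet a preponderance (weight is at least 50): on (i) the weight is 76 less the opposing 22 gives net 54, ≥ 50, so (i) meets the standard.
  Stage III.2 carried; the final stage is satisfied.
Every stage carried; the landlord prevails on this issue.
Per-issue: Issue I → landlord; Issue II → landlord; Issue III → landlord. The tenant must prevail on at least one issue; overall, the landlord prevails.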